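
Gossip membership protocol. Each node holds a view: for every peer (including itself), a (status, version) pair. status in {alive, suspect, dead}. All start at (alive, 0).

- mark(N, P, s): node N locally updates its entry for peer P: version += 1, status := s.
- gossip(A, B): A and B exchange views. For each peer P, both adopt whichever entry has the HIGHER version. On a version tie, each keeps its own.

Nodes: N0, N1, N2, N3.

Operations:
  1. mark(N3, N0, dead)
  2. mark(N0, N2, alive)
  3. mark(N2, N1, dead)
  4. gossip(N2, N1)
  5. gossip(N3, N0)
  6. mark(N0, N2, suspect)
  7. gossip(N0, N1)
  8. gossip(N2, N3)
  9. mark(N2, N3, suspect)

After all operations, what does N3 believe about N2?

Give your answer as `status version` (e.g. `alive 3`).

Answer: alive 1

Derivation:
Op 1: N3 marks N0=dead -> (dead,v1)
Op 2: N0 marks N2=alive -> (alive,v1)
Op 3: N2 marks N1=dead -> (dead,v1)
Op 4: gossip N2<->N1 -> N2.N0=(alive,v0) N2.N1=(dead,v1) N2.N2=(alive,v0) N2.N3=(alive,v0) | N1.N0=(alive,v0) N1.N1=(dead,v1) N1.N2=(alive,v0) N1.N3=(alive,v0)
Op 5: gossip N3<->N0 -> N3.N0=(dead,v1) N3.N1=(alive,v0) N3.N2=(alive,v1) N3.N3=(alive,v0) | N0.N0=(dead,v1) N0.N1=(alive,v0) N0.N2=(alive,v1) N0.N3=(alive,v0)
Op 6: N0 marks N2=suspect -> (suspect,v2)
Op 7: gossip N0<->N1 -> N0.N0=(dead,v1) N0.N1=(dead,v1) N0.N2=(suspect,v2) N0.N3=(alive,v0) | N1.N0=(dead,v1) N1.N1=(dead,v1) N1.N2=(suspect,v2) N1.N3=(alive,v0)
Op 8: gossip N2<->N3 -> N2.N0=(dead,v1) N2.N1=(dead,v1) N2.N2=(alive,v1) N2.N3=(alive,v0) | N3.N0=(dead,v1) N3.N1=(dead,v1) N3.N2=(alive,v1) N3.N3=(alive,v0)
Op 9: N2 marks N3=suspect -> (suspect,v1)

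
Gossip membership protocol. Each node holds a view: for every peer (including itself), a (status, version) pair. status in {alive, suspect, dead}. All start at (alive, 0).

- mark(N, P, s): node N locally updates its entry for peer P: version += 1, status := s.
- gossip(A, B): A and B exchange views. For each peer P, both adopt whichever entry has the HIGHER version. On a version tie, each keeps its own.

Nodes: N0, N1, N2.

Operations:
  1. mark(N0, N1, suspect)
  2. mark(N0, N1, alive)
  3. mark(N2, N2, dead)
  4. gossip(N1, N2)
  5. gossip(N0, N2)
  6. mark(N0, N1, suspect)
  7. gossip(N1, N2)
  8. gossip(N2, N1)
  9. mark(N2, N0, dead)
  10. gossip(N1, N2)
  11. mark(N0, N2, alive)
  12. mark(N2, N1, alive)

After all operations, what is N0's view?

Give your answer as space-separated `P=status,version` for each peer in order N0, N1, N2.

Op 1: N0 marks N1=suspect -> (suspect,v1)
Op 2: N0 marks N1=alive -> (alive,v2)
Op 3: N2 marks N2=dead -> (dead,v1)
Op 4: gossip N1<->N2 -> N1.N0=(alive,v0) N1.N1=(alive,v0) N1.N2=(dead,v1) | N2.N0=(alive,v0) N2.N1=(alive,v0) N2.N2=(dead,v1)
Op 5: gossip N0<->N2 -> N0.N0=(alive,v0) N0.N1=(alive,v2) N0.N2=(dead,v1) | N2.N0=(alive,v0) N2.N1=(alive,v2) N2.N2=(dead,v1)
Op 6: N0 marks N1=suspect -> (suspect,v3)
Op 7: gossip N1<->N2 -> N1.N0=(alive,v0) N1.N1=(alive,v2) N1.N2=(dead,v1) | N2.N0=(alive,v0) N2.N1=(alive,v2) N2.N2=(dead,v1)
Op 8: gossip N2<->N1 -> N2.N0=(alive,v0) N2.N1=(alive,v2) N2.N2=(dead,v1) | N1.N0=(alive,v0) N1.N1=(alive,v2) N1.N2=(dead,v1)
Op 9: N2 marks N0=dead -> (dead,v1)
Op 10: gossip N1<->N2 -> N1.N0=(dead,v1) N1.N1=(alive,v2) N1.N2=(dead,v1) | N2.N0=(dead,v1) N2.N1=(alive,v2) N2.N2=(dead,v1)
Op 11: N0 marks N2=alive -> (alive,v2)
Op 12: N2 marks N1=alive -> (alive,v3)

Answer: N0=alive,0 N1=suspect,3 N2=alive,2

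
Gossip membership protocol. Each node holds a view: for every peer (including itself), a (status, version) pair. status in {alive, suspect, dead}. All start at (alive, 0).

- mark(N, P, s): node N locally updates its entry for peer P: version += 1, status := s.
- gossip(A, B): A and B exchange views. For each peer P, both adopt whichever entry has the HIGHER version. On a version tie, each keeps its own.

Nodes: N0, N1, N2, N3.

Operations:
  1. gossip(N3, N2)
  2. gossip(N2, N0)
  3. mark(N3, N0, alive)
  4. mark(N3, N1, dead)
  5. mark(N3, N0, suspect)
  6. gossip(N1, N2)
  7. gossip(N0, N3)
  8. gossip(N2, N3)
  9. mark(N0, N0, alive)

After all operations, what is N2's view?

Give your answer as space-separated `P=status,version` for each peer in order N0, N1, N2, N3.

Answer: N0=suspect,2 N1=dead,1 N2=alive,0 N3=alive,0

Derivation:
Op 1: gossip N3<->N2 -> N3.N0=(alive,v0) N3.N1=(alive,v0) N3.N2=(alive,v0) N3.N3=(alive,v0) | N2.N0=(alive,v0) N2.N1=(alive,v0) N2.N2=(alive,v0) N2.N3=(alive,v0)
Op 2: gossip N2<->N0 -> N2.N0=(alive,v0) N2.N1=(alive,v0) N2.N2=(alive,v0) N2.N3=(alive,v0) | N0.N0=(alive,v0) N0.N1=(alive,v0) N0.N2=(alive,v0) N0.N3=(alive,v0)
Op 3: N3 marks N0=alive -> (alive,v1)
Op 4: N3 marks N1=dead -> (dead,v1)
Op 5: N3 marks N0=suspect -> (suspect,v2)
Op 6: gossip N1<->N2 -> N1.N0=(alive,v0) N1.N1=(alive,v0) N1.N2=(alive,v0) N1.N3=(alive,v0) | N2.N0=(alive,v0) N2.N1=(alive,v0) N2.N2=(alive,v0) N2.N3=(alive,v0)
Op 7: gossip N0<->N3 -> N0.N0=(suspect,v2) N0.N1=(dead,v1) N0.N2=(alive,v0) N0.N3=(alive,v0) | N3.N0=(suspect,v2) N3.N1=(dead,v1) N3.N2=(alive,v0) N3.N3=(alive,v0)
Op 8: gossip N2<->N3 -> N2.N0=(suspect,v2) N2.N1=(dead,v1) N2.N2=(alive,v0) N2.N3=(alive,v0) | N3.N0=(suspect,v2) N3.N1=(dead,v1) N3.N2=(alive,v0) N3.N3=(alive,v0)
Op 9: N0 marks N0=alive -> (alive,v3)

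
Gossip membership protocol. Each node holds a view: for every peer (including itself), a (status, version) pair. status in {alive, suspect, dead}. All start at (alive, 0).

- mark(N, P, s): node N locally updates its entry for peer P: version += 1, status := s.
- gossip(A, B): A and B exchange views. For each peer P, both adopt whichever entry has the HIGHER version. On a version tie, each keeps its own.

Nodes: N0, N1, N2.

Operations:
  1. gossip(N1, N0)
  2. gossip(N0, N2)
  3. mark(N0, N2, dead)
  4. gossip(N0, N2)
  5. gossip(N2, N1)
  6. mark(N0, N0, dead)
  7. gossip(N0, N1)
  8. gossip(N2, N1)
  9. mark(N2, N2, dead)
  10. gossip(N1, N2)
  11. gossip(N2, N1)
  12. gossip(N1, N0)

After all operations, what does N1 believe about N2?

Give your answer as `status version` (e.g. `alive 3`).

Op 1: gossip N1<->N0 -> N1.N0=(alive,v0) N1.N1=(alive,v0) N1.N2=(alive,v0) | N0.N0=(alive,v0) N0.N1=(alive,v0) N0.N2=(alive,v0)
Op 2: gossip N0<->N2 -> N0.N0=(alive,v0) N0.N1=(alive,v0) N0.N2=(alive,v0) | N2.N0=(alive,v0) N2.N1=(alive,v0) N2.N2=(alive,v0)
Op 3: N0 marks N2=dead -> (dead,v1)
Op 4: gossip N0<->N2 -> N0.N0=(alive,v0) N0.N1=(alive,v0) N0.N2=(dead,v1) | N2.N0=(alive,v0) N2.N1=(alive,v0) N2.N2=(dead,v1)
Op 5: gossip N2<->N1 -> N2.N0=(alive,v0) N2.N1=(alive,v0) N2.N2=(dead,v1) | N1.N0=(alive,v0) N1.N1=(alive,v0) N1.N2=(dead,v1)
Op 6: N0 marks N0=dead -> (dead,v1)
Op 7: gossip N0<->N1 -> N0.N0=(dead,v1) N0.N1=(alive,v0) N0.N2=(dead,v1) | N1.N0=(dead,v1) N1.N1=(alive,v0) N1.N2=(dead,v1)
Op 8: gossip N2<->N1 -> N2.N0=(dead,v1) N2.N1=(alive,v0) N2.N2=(dead,v1) | N1.N0=(dead,v1) N1.N1=(alive,v0) N1.N2=(dead,v1)
Op 9: N2 marks N2=dead -> (dead,v2)
Op 10: gossip N1<->N2 -> N1.N0=(dead,v1) N1.N1=(alive,v0) N1.N2=(dead,v2) | N2.N0=(dead,v1) N2.N1=(alive,v0) N2.N2=(dead,v2)
Op 11: gossip N2<->N1 -> N2.N0=(dead,v1) N2.N1=(alive,v0) N2.N2=(dead,v2) | N1.N0=(dead,v1) N1.N1=(alive,v0) N1.N2=(dead,v2)
Op 12: gossip N1<->N0 -> N1.N0=(dead,v1) N1.N1=(alive,v0) N1.N2=(dead,v2) | N0.N0=(dead,v1) N0.N1=(alive,v0) N0.N2=(dead,v2)

Answer: dead 2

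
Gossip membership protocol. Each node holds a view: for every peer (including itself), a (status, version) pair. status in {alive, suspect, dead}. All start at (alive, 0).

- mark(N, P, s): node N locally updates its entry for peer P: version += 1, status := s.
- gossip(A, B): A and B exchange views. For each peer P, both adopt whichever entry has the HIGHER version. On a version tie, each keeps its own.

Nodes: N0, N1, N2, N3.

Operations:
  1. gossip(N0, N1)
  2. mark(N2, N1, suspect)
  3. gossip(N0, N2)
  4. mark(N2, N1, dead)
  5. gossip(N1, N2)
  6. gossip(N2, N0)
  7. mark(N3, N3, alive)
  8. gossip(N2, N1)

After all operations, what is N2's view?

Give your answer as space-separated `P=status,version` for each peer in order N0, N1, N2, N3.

Op 1: gossip N0<->N1 -> N0.N0=(alive,v0) N0.N1=(alive,v0) N0.N2=(alive,v0) N0.N3=(alive,v0) | N1.N0=(alive,v0) N1.N1=(alive,v0) N1.N2=(alive,v0) N1.N3=(alive,v0)
Op 2: N2 marks N1=suspect -> (suspect,v1)
Op 3: gossip N0<->N2 -> N0.N0=(alive,v0) N0.N1=(suspect,v1) N0.N2=(alive,v0) N0.N3=(alive,v0) | N2.N0=(alive,v0) N2.N1=(suspect,v1) N2.N2=(alive,v0) N2.N3=(alive,v0)
Op 4: N2 marks N1=dead -> (dead,v2)
Op 5: gossip N1<->N2 -> N1.N0=(alive,v0) N1.N1=(dead,v2) N1.N2=(alive,v0) N1.N3=(alive,v0) | N2.N0=(alive,v0) N2.N1=(dead,v2) N2.N2=(alive,v0) N2.N3=(alive,v0)
Op 6: gossip N2<->N0 -> N2.N0=(alive,v0) N2.N1=(dead,v2) N2.N2=(alive,v0) N2.N3=(alive,v0) | N0.N0=(alive,v0) N0.N1=(dead,v2) N0.N2=(alive,v0) N0.N3=(alive,v0)
Op 7: N3 marks N3=alive -> (alive,v1)
Op 8: gossip N2<->N1 -> N2.N0=(alive,v0) N2.N1=(dead,v2) N2.N2=(alive,v0) N2.N3=(alive,v0) | N1.N0=(alive,v0) N1.N1=(dead,v2) N1.N2=(alive,v0) N1.N3=(alive,v0)

Answer: N0=alive,0 N1=dead,2 N2=alive,0 N3=alive,0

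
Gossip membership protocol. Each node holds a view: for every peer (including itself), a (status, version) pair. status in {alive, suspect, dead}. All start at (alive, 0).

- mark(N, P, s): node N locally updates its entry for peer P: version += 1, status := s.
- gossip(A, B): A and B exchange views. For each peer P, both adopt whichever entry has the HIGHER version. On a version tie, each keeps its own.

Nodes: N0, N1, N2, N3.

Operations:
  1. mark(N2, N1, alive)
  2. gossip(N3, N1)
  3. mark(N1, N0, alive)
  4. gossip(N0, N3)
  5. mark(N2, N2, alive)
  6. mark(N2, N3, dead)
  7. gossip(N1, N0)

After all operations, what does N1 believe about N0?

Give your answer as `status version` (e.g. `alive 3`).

Op 1: N2 marks N1=alive -> (alive,v1)
Op 2: gossip N3<->N1 -> N3.N0=(alive,v0) N3.N1=(alive,v0) N3.N2=(alive,v0) N3.N3=(alive,v0) | N1.N0=(alive,v0) N1.N1=(alive,v0) N1.N2=(alive,v0) N1.N3=(alive,v0)
Op 3: N1 marks N0=alive -> (alive,v1)
Op 4: gossip N0<->N3 -> N0.N0=(alive,v0) N0.N1=(alive,v0) N0.N2=(alive,v0) N0.N3=(alive,v0) | N3.N0=(alive,v0) N3.N1=(alive,v0) N3.N2=(alive,v0) N3.N3=(alive,v0)
Op 5: N2 marks N2=alive -> (alive,v1)
Op 6: N2 marks N3=dead -> (dead,v1)
Op 7: gossip N1<->N0 -> N1.N0=(alive,v1) N1.N1=(alive,v0) N1.N2=(alive,v0) N1.N3=(alive,v0) | N0.N0=(alive,v1) N0.N1=(alive,v0) N0.N2=(alive,v0) N0.N3=(alive,v0)

Answer: alive 1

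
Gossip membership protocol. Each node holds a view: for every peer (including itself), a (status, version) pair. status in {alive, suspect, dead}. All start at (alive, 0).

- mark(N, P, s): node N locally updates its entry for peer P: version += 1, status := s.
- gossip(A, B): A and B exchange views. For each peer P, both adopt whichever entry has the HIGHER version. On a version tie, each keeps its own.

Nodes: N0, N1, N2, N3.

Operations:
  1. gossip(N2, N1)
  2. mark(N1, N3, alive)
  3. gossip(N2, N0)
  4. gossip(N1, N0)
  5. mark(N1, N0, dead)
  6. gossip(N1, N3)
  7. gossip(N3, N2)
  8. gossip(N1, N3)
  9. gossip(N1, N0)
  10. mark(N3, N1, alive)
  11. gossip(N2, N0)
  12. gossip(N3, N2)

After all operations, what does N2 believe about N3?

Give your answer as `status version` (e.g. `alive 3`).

Answer: alive 1

Derivation:
Op 1: gossip N2<->N1 -> N2.N0=(alive,v0) N2.N1=(alive,v0) N2.N2=(alive,v0) N2.N3=(alive,v0) | N1.N0=(alive,v0) N1.N1=(alive,v0) N1.N2=(alive,v0) N1.N3=(alive,v0)
Op 2: N1 marks N3=alive -> (alive,v1)
Op 3: gossip N2<->N0 -> N2.N0=(alive,v0) N2.N1=(alive,v0) N2.N2=(alive,v0) N2.N3=(alive,v0) | N0.N0=(alive,v0) N0.N1=(alive,v0) N0.N2=(alive,v0) N0.N3=(alive,v0)
Op 4: gossip N1<->N0 -> N1.N0=(alive,v0) N1.N1=(alive,v0) N1.N2=(alive,v0) N1.N3=(alive,v1) | N0.N0=(alive,v0) N0.N1=(alive,v0) N0.N2=(alive,v0) N0.N3=(alive,v1)
Op 5: N1 marks N0=dead -> (dead,v1)
Op 6: gossip N1<->N3 -> N1.N0=(dead,v1) N1.N1=(alive,v0) N1.N2=(alive,v0) N1.N3=(alive,v1) | N3.N0=(dead,v1) N3.N1=(alive,v0) N3.N2=(alive,v0) N3.N3=(alive,v1)
Op 7: gossip N3<->N2 -> N3.N0=(dead,v1) N3.N1=(alive,v0) N3.N2=(alive,v0) N3.N3=(alive,v1) | N2.N0=(dead,v1) N2.N1=(alive,v0) N2.N2=(alive,v0) N2.N3=(alive,v1)
Op 8: gossip N1<->N3 -> N1.N0=(dead,v1) N1.N1=(alive,v0) N1.N2=(alive,v0) N1.N3=(alive,v1) | N3.N0=(dead,v1) N3.N1=(alive,v0) N3.N2=(alive,v0) N3.N3=(alive,v1)
Op 9: gossip N1<->N0 -> N1.N0=(dead,v1) N1.N1=(alive,v0) N1.N2=(alive,v0) N1.N3=(alive,v1) | N0.N0=(dead,v1) N0.N1=(alive,v0) N0.N2=(alive,v0) N0.N3=(alive,v1)
Op 10: N3 marks N1=alive -> (alive,v1)
Op 11: gossip N2<->N0 -> N2.N0=(dead,v1) N2.N1=(alive,v0) N2.N2=(alive,v0) N2.N3=(alive,v1) | N0.N0=(dead,v1) N0.N1=(alive,v0) N0.N2=(alive,v0) N0.N3=(alive,v1)
Op 12: gossip N3<->N2 -> N3.N0=(dead,v1) N3.N1=(alive,v1) N3.N2=(alive,v0) N3.N3=(alive,v1) | N2.N0=(dead,v1) N2.N1=(alive,v1) N2.N2=(alive,v0) N2.N3=(alive,v1)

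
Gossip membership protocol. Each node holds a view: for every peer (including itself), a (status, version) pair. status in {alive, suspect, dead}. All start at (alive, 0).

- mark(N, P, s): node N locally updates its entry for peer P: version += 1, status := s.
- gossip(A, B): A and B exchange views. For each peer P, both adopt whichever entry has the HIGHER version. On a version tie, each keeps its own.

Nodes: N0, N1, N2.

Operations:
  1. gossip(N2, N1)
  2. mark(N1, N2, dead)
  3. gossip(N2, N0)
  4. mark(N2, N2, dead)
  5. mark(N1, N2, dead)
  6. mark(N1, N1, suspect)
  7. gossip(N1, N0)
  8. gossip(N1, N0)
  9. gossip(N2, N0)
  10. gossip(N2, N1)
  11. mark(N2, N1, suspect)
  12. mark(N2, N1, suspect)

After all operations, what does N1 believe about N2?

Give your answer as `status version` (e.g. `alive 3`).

Answer: dead 2

Derivation:
Op 1: gossip N2<->N1 -> N2.N0=(alive,v0) N2.N1=(alive,v0) N2.N2=(alive,v0) | N1.N0=(alive,v0) N1.N1=(alive,v0) N1.N2=(alive,v0)
Op 2: N1 marks N2=dead -> (dead,v1)
Op 3: gossip N2<->N0 -> N2.N0=(alive,v0) N2.N1=(alive,v0) N2.N2=(alive,v0) | N0.N0=(alive,v0) N0.N1=(alive,v0) N0.N2=(alive,v0)
Op 4: N2 marks N2=dead -> (dead,v1)
Op 5: N1 marks N2=dead -> (dead,v2)
Op 6: N1 marks N1=suspect -> (suspect,v1)
Op 7: gossip N1<->N0 -> N1.N0=(alive,v0) N1.N1=(suspect,v1) N1.N2=(dead,v2) | N0.N0=(alive,v0) N0.N1=(suspect,v1) N0.N2=(dead,v2)
Op 8: gossip N1<->N0 -> N1.N0=(alive,v0) N1.N1=(suspect,v1) N1.N2=(dead,v2) | N0.N0=(alive,v0) N0.N1=(suspect,v1) N0.N2=(dead,v2)
Op 9: gossip N2<->N0 -> N2.N0=(alive,v0) N2.N1=(suspect,v1) N2.N2=(dead,v2) | N0.N0=(alive,v0) N0.N1=(suspect,v1) N0.N2=(dead,v2)
Op 10: gossip N2<->N1 -> N2.N0=(alive,v0) N2.N1=(suspect,v1) N2.N2=(dead,v2) | N1.N0=(alive,v0) N1.N1=(suspect,v1) N1.N2=(dead,v2)
Op 11: N2 marks N1=suspect -> (suspect,v2)
Op 12: N2 marks N1=suspect -> (suspect,v3)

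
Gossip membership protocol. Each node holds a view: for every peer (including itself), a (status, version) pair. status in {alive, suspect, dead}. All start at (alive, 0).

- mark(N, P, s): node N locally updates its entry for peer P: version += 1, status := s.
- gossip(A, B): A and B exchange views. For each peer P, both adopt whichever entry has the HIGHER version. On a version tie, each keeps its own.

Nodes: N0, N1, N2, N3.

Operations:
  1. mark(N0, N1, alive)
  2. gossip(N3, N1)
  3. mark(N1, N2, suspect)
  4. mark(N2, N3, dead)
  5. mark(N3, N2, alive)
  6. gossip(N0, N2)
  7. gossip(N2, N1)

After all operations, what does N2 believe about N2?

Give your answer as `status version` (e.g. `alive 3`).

Op 1: N0 marks N1=alive -> (alive,v1)
Op 2: gossip N3<->N1 -> N3.N0=(alive,v0) N3.N1=(alive,v0) N3.N2=(alive,v0) N3.N3=(alive,v0) | N1.N0=(alive,v0) N1.N1=(alive,v0) N1.N2=(alive,v0) N1.N3=(alive,v0)
Op 3: N1 marks N2=suspect -> (suspect,v1)
Op 4: N2 marks N3=dead -> (dead,v1)
Op 5: N3 marks N2=alive -> (alive,v1)
Op 6: gossip N0<->N2 -> N0.N0=(alive,v0) N0.N1=(alive,v1) N0.N2=(alive,v0) N0.N3=(dead,v1) | N2.N0=(alive,v0) N2.N1=(alive,v1) N2.N2=(alive,v0) N2.N3=(dead,v1)
Op 7: gossip N2<->N1 -> N2.N0=(alive,v0) N2.N1=(alive,v1) N2.N2=(suspect,v1) N2.N3=(dead,v1) | N1.N0=(alive,v0) N1.N1=(alive,v1) N1.N2=(suspect,v1) N1.N3=(dead,v1)

Answer: suspect 1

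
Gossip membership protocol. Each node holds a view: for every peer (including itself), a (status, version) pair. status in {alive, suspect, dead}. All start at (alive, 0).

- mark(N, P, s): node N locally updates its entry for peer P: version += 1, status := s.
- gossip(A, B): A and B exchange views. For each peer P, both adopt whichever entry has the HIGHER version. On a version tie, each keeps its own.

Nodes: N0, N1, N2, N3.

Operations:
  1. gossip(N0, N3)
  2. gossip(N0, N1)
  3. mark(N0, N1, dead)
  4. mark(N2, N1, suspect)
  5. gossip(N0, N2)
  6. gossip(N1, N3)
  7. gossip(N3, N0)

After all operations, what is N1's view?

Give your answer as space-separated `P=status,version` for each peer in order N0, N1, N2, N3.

Answer: N0=alive,0 N1=alive,0 N2=alive,0 N3=alive,0

Derivation:
Op 1: gossip N0<->N3 -> N0.N0=(alive,v0) N0.N1=(alive,v0) N0.N2=(alive,v0) N0.N3=(alive,v0) | N3.N0=(alive,v0) N3.N1=(alive,v0) N3.N2=(alive,v0) N3.N3=(alive,v0)
Op 2: gossip N0<->N1 -> N0.N0=(alive,v0) N0.N1=(alive,v0) N0.N2=(alive,v0) N0.N3=(alive,v0) | N1.N0=(alive,v0) N1.N1=(alive,v0) N1.N2=(alive,v0) N1.N3=(alive,v0)
Op 3: N0 marks N1=dead -> (dead,v1)
Op 4: N2 marks N1=suspect -> (suspect,v1)
Op 5: gossip N0<->N2 -> N0.N0=(alive,v0) N0.N1=(dead,v1) N0.N2=(alive,v0) N0.N3=(alive,v0) | N2.N0=(alive,v0) N2.N1=(suspect,v1) N2.N2=(alive,v0) N2.N3=(alive,v0)
Op 6: gossip N1<->N3 -> N1.N0=(alive,v0) N1.N1=(alive,v0) N1.N2=(alive,v0) N1.N3=(alive,v0) | N3.N0=(alive,v0) N3.N1=(alive,v0) N3.N2=(alive,v0) N3.N3=(alive,v0)
Op 7: gossip N3<->N0 -> N3.N0=(alive,v0) N3.N1=(dead,v1) N3.N2=(alive,v0) N3.N3=(alive,v0) | N0.N0=(alive,v0) N0.N1=(dead,v1) N0.N2=(alive,v0) N0.N3=(alive,v0)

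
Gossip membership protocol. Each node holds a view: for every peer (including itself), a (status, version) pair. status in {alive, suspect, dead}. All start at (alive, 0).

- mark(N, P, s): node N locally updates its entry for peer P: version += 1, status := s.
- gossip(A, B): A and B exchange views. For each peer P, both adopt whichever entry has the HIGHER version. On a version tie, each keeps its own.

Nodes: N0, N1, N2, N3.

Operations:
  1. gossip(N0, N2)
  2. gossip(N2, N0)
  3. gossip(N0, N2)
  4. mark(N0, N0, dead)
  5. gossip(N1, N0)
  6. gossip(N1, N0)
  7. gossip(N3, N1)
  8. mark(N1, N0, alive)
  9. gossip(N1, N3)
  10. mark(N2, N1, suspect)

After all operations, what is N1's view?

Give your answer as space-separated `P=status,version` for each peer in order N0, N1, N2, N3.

Answer: N0=alive,2 N1=alive,0 N2=alive,0 N3=alive,0

Derivation:
Op 1: gossip N0<->N2 -> N0.N0=(alive,v0) N0.N1=(alive,v0) N0.N2=(alive,v0) N0.N3=(alive,v0) | N2.N0=(alive,v0) N2.N1=(alive,v0) N2.N2=(alive,v0) N2.N3=(alive,v0)
Op 2: gossip N2<->N0 -> N2.N0=(alive,v0) N2.N1=(alive,v0) N2.N2=(alive,v0) N2.N3=(alive,v0) | N0.N0=(alive,v0) N0.N1=(alive,v0) N0.N2=(alive,v0) N0.N3=(alive,v0)
Op 3: gossip N0<->N2 -> N0.N0=(alive,v0) N0.N1=(alive,v0) N0.N2=(alive,v0) N0.N3=(alive,v0) | N2.N0=(alive,v0) N2.N1=(alive,v0) N2.N2=(alive,v0) N2.N3=(alive,v0)
Op 4: N0 marks N0=dead -> (dead,v1)
Op 5: gossip N1<->N0 -> N1.N0=(dead,v1) N1.N1=(alive,v0) N1.N2=(alive,v0) N1.N3=(alive,v0) | N0.N0=(dead,v1) N0.N1=(alive,v0) N0.N2=(alive,v0) N0.N3=(alive,v0)
Op 6: gossip N1<->N0 -> N1.N0=(dead,v1) N1.N1=(alive,v0) N1.N2=(alive,v0) N1.N3=(alive,v0) | N0.N0=(dead,v1) N0.N1=(alive,v0) N0.N2=(alive,v0) N0.N3=(alive,v0)
Op 7: gossip N3<->N1 -> N3.N0=(dead,v1) N3.N1=(alive,v0) N3.N2=(alive,v0) N3.N3=(alive,v0) | N1.N0=(dead,v1) N1.N1=(alive,v0) N1.N2=(alive,v0) N1.N3=(alive,v0)
Op 8: N1 marks N0=alive -> (alive,v2)
Op 9: gossip N1<->N3 -> N1.N0=(alive,v2) N1.N1=(alive,v0) N1.N2=(alive,v0) N1.N3=(alive,v0) | N3.N0=(alive,v2) N3.N1=(alive,v0) N3.N2=(alive,v0) N3.N3=(alive,v0)
Op 10: N2 marks N1=suspect -> (suspect,v1)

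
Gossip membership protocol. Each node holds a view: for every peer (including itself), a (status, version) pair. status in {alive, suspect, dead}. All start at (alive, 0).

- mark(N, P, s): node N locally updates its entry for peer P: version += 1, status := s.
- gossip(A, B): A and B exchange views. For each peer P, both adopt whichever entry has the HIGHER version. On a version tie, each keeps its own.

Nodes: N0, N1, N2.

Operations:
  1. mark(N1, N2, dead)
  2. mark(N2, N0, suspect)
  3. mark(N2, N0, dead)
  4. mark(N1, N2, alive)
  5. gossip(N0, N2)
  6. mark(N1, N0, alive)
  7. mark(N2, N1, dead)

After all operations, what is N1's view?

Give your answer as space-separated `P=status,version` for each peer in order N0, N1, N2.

Op 1: N1 marks N2=dead -> (dead,v1)
Op 2: N2 marks N0=suspect -> (suspect,v1)
Op 3: N2 marks N0=dead -> (dead,v2)
Op 4: N1 marks N2=alive -> (alive,v2)
Op 5: gossip N0<->N2 -> N0.N0=(dead,v2) N0.N1=(alive,v0) N0.N2=(alive,v0) | N2.N0=(dead,v2) N2.N1=(alive,v0) N2.N2=(alive,v0)
Op 6: N1 marks N0=alive -> (alive,v1)
Op 7: N2 marks N1=dead -> (dead,v1)

Answer: N0=alive,1 N1=alive,0 N2=alive,2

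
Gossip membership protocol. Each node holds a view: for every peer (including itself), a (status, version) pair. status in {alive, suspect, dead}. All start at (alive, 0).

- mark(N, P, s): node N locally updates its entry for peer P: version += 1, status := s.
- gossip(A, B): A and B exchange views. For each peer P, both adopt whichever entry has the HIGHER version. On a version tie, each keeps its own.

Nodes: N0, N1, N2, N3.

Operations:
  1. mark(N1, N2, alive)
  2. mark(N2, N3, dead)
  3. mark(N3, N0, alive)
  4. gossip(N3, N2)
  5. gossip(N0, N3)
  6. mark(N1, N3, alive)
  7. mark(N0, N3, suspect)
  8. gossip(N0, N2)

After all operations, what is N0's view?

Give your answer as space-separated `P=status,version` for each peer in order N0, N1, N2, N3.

Op 1: N1 marks N2=alive -> (alive,v1)
Op 2: N2 marks N3=dead -> (dead,v1)
Op 3: N3 marks N0=alive -> (alive,v1)
Op 4: gossip N3<->N2 -> N3.N0=(alive,v1) N3.N1=(alive,v0) N3.N2=(alive,v0) N3.N3=(dead,v1) | N2.N0=(alive,v1) N2.N1=(alive,v0) N2.N2=(alive,v0) N2.N3=(dead,v1)
Op 5: gossip N0<->N3 -> N0.N0=(alive,v1) N0.N1=(alive,v0) N0.N2=(alive,v0) N0.N3=(dead,v1) | N3.N0=(alive,v1) N3.N1=(alive,v0) N3.N2=(alive,v0) N3.N3=(dead,v1)
Op 6: N1 marks N3=alive -> (alive,v1)
Op 7: N0 marks N3=suspect -> (suspect,v2)
Op 8: gossip N0<->N2 -> N0.N0=(alive,v1) N0.N1=(alive,v0) N0.N2=(alive,v0) N0.N3=(suspect,v2) | N2.N0=(alive,v1) N2.N1=(alive,v0) N2.N2=(alive,v0) N2.N3=(suspect,v2)

Answer: N0=alive,1 N1=alive,0 N2=alive,0 N3=suspect,2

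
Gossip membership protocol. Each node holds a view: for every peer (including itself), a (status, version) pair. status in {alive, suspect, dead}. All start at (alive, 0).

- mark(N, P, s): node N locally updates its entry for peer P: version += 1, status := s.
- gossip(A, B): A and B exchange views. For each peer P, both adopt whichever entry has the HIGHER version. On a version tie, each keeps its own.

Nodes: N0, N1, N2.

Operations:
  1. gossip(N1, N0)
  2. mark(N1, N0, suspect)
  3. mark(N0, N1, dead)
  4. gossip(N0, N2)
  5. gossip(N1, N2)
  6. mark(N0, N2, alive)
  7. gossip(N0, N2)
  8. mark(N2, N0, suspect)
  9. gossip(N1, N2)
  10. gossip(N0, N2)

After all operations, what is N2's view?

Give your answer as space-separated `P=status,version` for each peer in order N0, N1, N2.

Answer: N0=suspect,2 N1=dead,1 N2=alive,1

Derivation:
Op 1: gossip N1<->N0 -> N1.N0=(alive,v0) N1.N1=(alive,v0) N1.N2=(alive,v0) | N0.N0=(alive,v0) N0.N1=(alive,v0) N0.N2=(alive,v0)
Op 2: N1 marks N0=suspect -> (suspect,v1)
Op 3: N0 marks N1=dead -> (dead,v1)
Op 4: gossip N0<->N2 -> N0.N0=(alive,v0) N0.N1=(dead,v1) N0.N2=(alive,v0) | N2.N0=(alive,v0) N2.N1=(dead,v1) N2.N2=(alive,v0)
Op 5: gossip N1<->N2 -> N1.N0=(suspect,v1) N1.N1=(dead,v1) N1.N2=(alive,v0) | N2.N0=(suspect,v1) N2.N1=(dead,v1) N2.N2=(alive,v0)
Op 6: N0 marks N2=alive -> (alive,v1)
Op 7: gossip N0<->N2 -> N0.N0=(suspect,v1) N0.N1=(dead,v1) N0.N2=(alive,v1) | N2.N0=(suspect,v1) N2.N1=(dead,v1) N2.N2=(alive,v1)
Op 8: N2 marks N0=suspect -> (suspect,v2)
Op 9: gossip N1<->N2 -> N1.N0=(suspect,v2) N1.N1=(dead,v1) N1.N2=(alive,v1) | N2.N0=(suspect,v2) N2.N1=(dead,v1) N2.N2=(alive,v1)
Op 10: gossip N0<->N2 -> N0.N0=(suspect,v2) N0.N1=(dead,v1) N0.N2=(alive,v1) | N2.N0=(suspect,v2) N2.N1=(dead,v1) N2.N2=(alive,v1)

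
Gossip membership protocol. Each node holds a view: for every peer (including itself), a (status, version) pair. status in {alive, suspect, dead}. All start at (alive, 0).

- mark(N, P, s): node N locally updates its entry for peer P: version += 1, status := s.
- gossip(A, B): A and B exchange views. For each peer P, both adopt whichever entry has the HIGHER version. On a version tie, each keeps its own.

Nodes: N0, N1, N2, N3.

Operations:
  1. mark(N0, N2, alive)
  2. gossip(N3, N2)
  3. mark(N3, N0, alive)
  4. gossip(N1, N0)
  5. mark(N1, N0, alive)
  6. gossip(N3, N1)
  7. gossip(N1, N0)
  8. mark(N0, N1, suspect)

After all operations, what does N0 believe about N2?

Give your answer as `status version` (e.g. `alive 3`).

Op 1: N0 marks N2=alive -> (alive,v1)
Op 2: gossip N3<->N2 -> N3.N0=(alive,v0) N3.N1=(alive,v0) N3.N2=(alive,v0) N3.N3=(alive,v0) | N2.N0=(alive,v0) N2.N1=(alive,v0) N2.N2=(alive,v0) N2.N3=(alive,v0)
Op 3: N3 marks N0=alive -> (alive,v1)
Op 4: gossip N1<->N0 -> N1.N0=(alive,v0) N1.N1=(alive,v0) N1.N2=(alive,v1) N1.N3=(alive,v0) | N0.N0=(alive,v0) N0.N1=(alive,v0) N0.N2=(alive,v1) N0.N3=(alive,v0)
Op 5: N1 marks N0=alive -> (alive,v1)
Op 6: gossip N3<->N1 -> N3.N0=(alive,v1) N3.N1=(alive,v0) N3.N2=(alive,v1) N3.N3=(alive,v0) | N1.N0=(alive,v1) N1.N1=(alive,v0) N1.N2=(alive,v1) N1.N3=(alive,v0)
Op 7: gossip N1<->N0 -> N1.N0=(alive,v1) N1.N1=(alive,v0) N1.N2=(alive,v1) N1.N3=(alive,v0) | N0.N0=(alive,v1) N0.N1=(alive,v0) N0.N2=(alive,v1) N0.N3=(alive,v0)
Op 8: N0 marks N1=suspect -> (suspect,v1)

Answer: alive 1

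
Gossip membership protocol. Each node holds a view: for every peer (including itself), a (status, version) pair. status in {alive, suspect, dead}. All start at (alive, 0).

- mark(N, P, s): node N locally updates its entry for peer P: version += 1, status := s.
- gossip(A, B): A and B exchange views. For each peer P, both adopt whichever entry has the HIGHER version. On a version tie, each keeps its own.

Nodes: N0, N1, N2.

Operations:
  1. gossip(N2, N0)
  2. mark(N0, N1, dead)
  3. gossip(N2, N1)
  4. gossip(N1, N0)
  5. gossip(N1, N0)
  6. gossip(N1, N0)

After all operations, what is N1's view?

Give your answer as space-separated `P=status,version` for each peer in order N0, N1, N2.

Answer: N0=alive,0 N1=dead,1 N2=alive,0

Derivation:
Op 1: gossip N2<->N0 -> N2.N0=(alive,v0) N2.N1=(alive,v0) N2.N2=(alive,v0) | N0.N0=(alive,v0) N0.N1=(alive,v0) N0.N2=(alive,v0)
Op 2: N0 marks N1=dead -> (dead,v1)
Op 3: gossip N2<->N1 -> N2.N0=(alive,v0) N2.N1=(alive,v0) N2.N2=(alive,v0) | N1.N0=(alive,v0) N1.N1=(alive,v0) N1.N2=(alive,v0)
Op 4: gossip N1<->N0 -> N1.N0=(alive,v0) N1.N1=(dead,v1) N1.N2=(alive,v0) | N0.N0=(alive,v0) N0.N1=(dead,v1) N0.N2=(alive,v0)
Op 5: gossip N1<->N0 -> N1.N0=(alive,v0) N1.N1=(dead,v1) N1.N2=(alive,v0) | N0.N0=(alive,v0) N0.N1=(dead,v1) N0.N2=(alive,v0)
Op 6: gossip N1<->N0 -> N1.N0=(alive,v0) N1.N1=(dead,v1) N1.N2=(alive,v0) | N0.N0=(alive,v0) N0.N1=(dead,v1) N0.N2=(alive,v0)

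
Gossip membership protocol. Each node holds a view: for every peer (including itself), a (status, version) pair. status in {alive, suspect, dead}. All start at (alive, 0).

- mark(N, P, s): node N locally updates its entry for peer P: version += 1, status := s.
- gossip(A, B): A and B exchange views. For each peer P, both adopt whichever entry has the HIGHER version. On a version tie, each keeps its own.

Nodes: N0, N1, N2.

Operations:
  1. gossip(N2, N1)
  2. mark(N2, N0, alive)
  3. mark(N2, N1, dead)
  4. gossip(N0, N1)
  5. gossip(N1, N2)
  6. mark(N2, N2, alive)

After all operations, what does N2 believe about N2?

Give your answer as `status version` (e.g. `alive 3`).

Op 1: gossip N2<->N1 -> N2.N0=(alive,v0) N2.N1=(alive,v0) N2.N2=(alive,v0) | N1.N0=(alive,v0) N1.N1=(alive,v0) N1.N2=(alive,v0)
Op 2: N2 marks N0=alive -> (alive,v1)
Op 3: N2 marks N1=dead -> (dead,v1)
Op 4: gossip N0<->N1 -> N0.N0=(alive,v0) N0.N1=(alive,v0) N0.N2=(alive,v0) | N1.N0=(alive,v0) N1.N1=(alive,v0) N1.N2=(alive,v0)
Op 5: gossip N1<->N2 -> N1.N0=(alive,v1) N1.N1=(dead,v1) N1.N2=(alive,v0) | N2.N0=(alive,v1) N2.N1=(dead,v1) N2.N2=(alive,v0)
Op 6: N2 marks N2=alive -> (alive,v1)

Answer: alive 1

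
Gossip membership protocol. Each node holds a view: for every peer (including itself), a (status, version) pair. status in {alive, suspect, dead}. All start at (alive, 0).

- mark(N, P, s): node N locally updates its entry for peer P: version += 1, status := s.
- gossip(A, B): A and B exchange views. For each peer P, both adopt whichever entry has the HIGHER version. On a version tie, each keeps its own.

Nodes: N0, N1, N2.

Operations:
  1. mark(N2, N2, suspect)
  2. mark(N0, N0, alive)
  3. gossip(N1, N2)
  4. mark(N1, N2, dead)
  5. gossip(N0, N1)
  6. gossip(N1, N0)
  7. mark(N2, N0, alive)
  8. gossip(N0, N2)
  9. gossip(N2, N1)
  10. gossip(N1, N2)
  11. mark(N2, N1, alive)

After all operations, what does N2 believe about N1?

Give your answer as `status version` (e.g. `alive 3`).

Op 1: N2 marks N2=suspect -> (suspect,v1)
Op 2: N0 marks N0=alive -> (alive,v1)
Op 3: gossip N1<->N2 -> N1.N0=(alive,v0) N1.N1=(alive,v0) N1.N2=(suspect,v1) | N2.N0=(alive,v0) N2.N1=(alive,v0) N2.N2=(suspect,v1)
Op 4: N1 marks N2=dead -> (dead,v2)
Op 5: gossip N0<->N1 -> N0.N0=(alive,v1) N0.N1=(alive,v0) N0.N2=(dead,v2) | N1.N0=(alive,v1) N1.N1=(alive,v0) N1.N2=(dead,v2)
Op 6: gossip N1<->N0 -> N1.N0=(alive,v1) N1.N1=(alive,v0) N1.N2=(dead,v2) | N0.N0=(alive,v1) N0.N1=(alive,v0) N0.N2=(dead,v2)
Op 7: N2 marks N0=alive -> (alive,v1)
Op 8: gossip N0<->N2 -> N0.N0=(alive,v1) N0.N1=(alive,v0) N0.N2=(dead,v2) | N2.N0=(alive,v1) N2.N1=(alive,v0) N2.N2=(dead,v2)
Op 9: gossip N2<->N1 -> N2.N0=(alive,v1) N2.N1=(alive,v0) N2.N2=(dead,v2) | N1.N0=(alive,v1) N1.N1=(alive,v0) N1.N2=(dead,v2)
Op 10: gossip N1<->N2 -> N1.N0=(alive,v1) N1.N1=(alive,v0) N1.N2=(dead,v2) | N2.N0=(alive,v1) N2.N1=(alive,v0) N2.N2=(dead,v2)
Op 11: N2 marks N1=alive -> (alive,v1)

Answer: alive 1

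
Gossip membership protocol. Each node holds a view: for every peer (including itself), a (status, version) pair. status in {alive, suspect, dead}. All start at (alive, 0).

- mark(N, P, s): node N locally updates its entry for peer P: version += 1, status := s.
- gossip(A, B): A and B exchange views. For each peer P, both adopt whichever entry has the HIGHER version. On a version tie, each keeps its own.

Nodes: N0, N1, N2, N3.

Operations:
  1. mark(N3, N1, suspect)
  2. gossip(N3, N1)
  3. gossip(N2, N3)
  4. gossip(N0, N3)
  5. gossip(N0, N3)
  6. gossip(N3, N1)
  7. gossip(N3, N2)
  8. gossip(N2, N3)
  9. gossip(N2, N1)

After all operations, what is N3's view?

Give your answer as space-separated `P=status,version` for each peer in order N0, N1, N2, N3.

Answer: N0=alive,0 N1=suspect,1 N2=alive,0 N3=alive,0

Derivation:
Op 1: N3 marks N1=suspect -> (suspect,v1)
Op 2: gossip N3<->N1 -> N3.N0=(alive,v0) N3.N1=(suspect,v1) N3.N2=(alive,v0) N3.N3=(alive,v0) | N1.N0=(alive,v0) N1.N1=(suspect,v1) N1.N2=(alive,v0) N1.N3=(alive,v0)
Op 3: gossip N2<->N3 -> N2.N0=(alive,v0) N2.N1=(suspect,v1) N2.N2=(alive,v0) N2.N3=(alive,v0) | N3.N0=(alive,v0) N3.N1=(suspect,v1) N3.N2=(alive,v0) N3.N3=(alive,v0)
Op 4: gossip N0<->N3 -> N0.N0=(alive,v0) N0.N1=(suspect,v1) N0.N2=(alive,v0) N0.N3=(alive,v0) | N3.N0=(alive,v0) N3.N1=(suspect,v1) N3.N2=(alive,v0) N3.N3=(alive,v0)
Op 5: gossip N0<->N3 -> N0.N0=(alive,v0) N0.N1=(suspect,v1) N0.N2=(alive,v0) N0.N3=(alive,v0) | N3.N0=(alive,v0) N3.N1=(suspect,v1) N3.N2=(alive,v0) N3.N3=(alive,v0)
Op 6: gossip N3<->N1 -> N3.N0=(alive,v0) N3.N1=(suspect,v1) N3.N2=(alive,v0) N3.N3=(alive,v0) | N1.N0=(alive,v0) N1.N1=(suspect,v1) N1.N2=(alive,v0) N1.N3=(alive,v0)
Op 7: gossip N3<->N2 -> N3.N0=(alive,v0) N3.N1=(suspect,v1) N3.N2=(alive,v0) N3.N3=(alive,v0) | N2.N0=(alive,v0) N2.N1=(suspect,v1) N2.N2=(alive,v0) N2.N3=(alive,v0)
Op 8: gossip N2<->N3 -> N2.N0=(alive,v0) N2.N1=(suspect,v1) N2.N2=(alive,v0) N2.N3=(alive,v0) | N3.N0=(alive,v0) N3.N1=(suspect,v1) N3.N2=(alive,v0) N3.N3=(alive,v0)
Op 9: gossip N2<->N1 -> N2.N0=(alive,v0) N2.N1=(suspect,v1) N2.N2=(alive,v0) N2.N3=(alive,v0) | N1.N0=(alive,v0) N1.N1=(suspect,v1) N1.N2=(alive,v0) N1.N3=(alive,v0)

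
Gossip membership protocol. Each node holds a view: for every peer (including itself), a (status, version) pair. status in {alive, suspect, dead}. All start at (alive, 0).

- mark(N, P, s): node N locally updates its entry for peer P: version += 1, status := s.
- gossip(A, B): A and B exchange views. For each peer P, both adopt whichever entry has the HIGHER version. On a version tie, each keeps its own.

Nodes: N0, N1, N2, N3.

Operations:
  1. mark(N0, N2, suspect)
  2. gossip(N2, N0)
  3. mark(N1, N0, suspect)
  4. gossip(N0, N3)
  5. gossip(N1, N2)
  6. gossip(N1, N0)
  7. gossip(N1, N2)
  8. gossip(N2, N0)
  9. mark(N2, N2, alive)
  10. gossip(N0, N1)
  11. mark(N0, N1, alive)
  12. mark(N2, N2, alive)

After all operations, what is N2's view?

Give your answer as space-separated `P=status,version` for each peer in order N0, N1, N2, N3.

Op 1: N0 marks N2=suspect -> (suspect,v1)
Op 2: gossip N2<->N0 -> N2.N0=(alive,v0) N2.N1=(alive,v0) N2.N2=(suspect,v1) N2.N3=(alive,v0) | N0.N0=(alive,v0) N0.N1=(alive,v0) N0.N2=(suspect,v1) N0.N3=(alive,v0)
Op 3: N1 marks N0=suspect -> (suspect,v1)
Op 4: gossip N0<->N3 -> N0.N0=(alive,v0) N0.N1=(alive,v0) N0.N2=(suspect,v1) N0.N3=(alive,v0) | N3.N0=(alive,v0) N3.N1=(alive,v0) N3.N2=(suspect,v1) N3.N3=(alive,v0)
Op 5: gossip N1<->N2 -> N1.N0=(suspect,v1) N1.N1=(alive,v0) N1.N2=(suspect,v1) N1.N3=(alive,v0) | N2.N0=(suspect,v1) N2.N1=(alive,v0) N2.N2=(suspect,v1) N2.N3=(alive,v0)
Op 6: gossip N1<->N0 -> N1.N0=(suspect,v1) N1.N1=(alive,v0) N1.N2=(suspect,v1) N1.N3=(alive,v0) | N0.N0=(suspect,v1) N0.N1=(alive,v0) N0.N2=(suspect,v1) N0.N3=(alive,v0)
Op 7: gossip N1<->N2 -> N1.N0=(suspect,v1) N1.N1=(alive,v0) N1.N2=(suspect,v1) N1.N3=(alive,v0) | N2.N0=(suspect,v1) N2.N1=(alive,v0) N2.N2=(suspect,v1) N2.N3=(alive,v0)
Op 8: gossip N2<->N0 -> N2.N0=(suspect,v1) N2.N1=(alive,v0) N2.N2=(suspect,v1) N2.N3=(alive,v0) | N0.N0=(suspect,v1) N0.N1=(alive,v0) N0.N2=(suspect,v1) N0.N3=(alive,v0)
Op 9: N2 marks N2=alive -> (alive,v2)
Op 10: gossip N0<->N1 -> N0.N0=(suspect,v1) N0.N1=(alive,v0) N0.N2=(suspect,v1) N0.N3=(alive,v0) | N1.N0=(suspect,v1) N1.N1=(alive,v0) N1.N2=(suspect,v1) N1.N3=(alive,v0)
Op 11: N0 marks N1=alive -> (alive,v1)
Op 12: N2 marks N2=alive -> (alive,v3)

Answer: N0=suspect,1 N1=alive,0 N2=alive,3 N3=alive,0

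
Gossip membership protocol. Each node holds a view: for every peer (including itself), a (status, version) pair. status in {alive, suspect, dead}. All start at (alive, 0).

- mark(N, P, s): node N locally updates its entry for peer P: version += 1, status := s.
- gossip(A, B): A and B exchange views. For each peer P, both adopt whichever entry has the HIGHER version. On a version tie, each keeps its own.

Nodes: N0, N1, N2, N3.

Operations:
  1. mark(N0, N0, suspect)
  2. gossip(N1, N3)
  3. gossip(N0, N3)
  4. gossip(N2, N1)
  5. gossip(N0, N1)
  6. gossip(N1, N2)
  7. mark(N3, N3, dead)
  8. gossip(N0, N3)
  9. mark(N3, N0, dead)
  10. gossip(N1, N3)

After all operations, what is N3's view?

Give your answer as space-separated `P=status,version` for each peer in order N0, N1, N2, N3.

Answer: N0=dead,2 N1=alive,0 N2=alive,0 N3=dead,1

Derivation:
Op 1: N0 marks N0=suspect -> (suspect,v1)
Op 2: gossip N1<->N3 -> N1.N0=(alive,v0) N1.N1=(alive,v0) N1.N2=(alive,v0) N1.N3=(alive,v0) | N3.N0=(alive,v0) N3.N1=(alive,v0) N3.N2=(alive,v0) N3.N3=(alive,v0)
Op 3: gossip N0<->N3 -> N0.N0=(suspect,v1) N0.N1=(alive,v0) N0.N2=(alive,v0) N0.N3=(alive,v0) | N3.N0=(suspect,v1) N3.N1=(alive,v0) N3.N2=(alive,v0) N3.N3=(alive,v0)
Op 4: gossip N2<->N1 -> N2.N0=(alive,v0) N2.N1=(alive,v0) N2.N2=(alive,v0) N2.N3=(alive,v0) | N1.N0=(alive,v0) N1.N1=(alive,v0) N1.N2=(alive,v0) N1.N3=(alive,v0)
Op 5: gossip N0<->N1 -> N0.N0=(suspect,v1) N0.N1=(alive,v0) N0.N2=(alive,v0) N0.N3=(alive,v0) | N1.N0=(suspect,v1) N1.N1=(alive,v0) N1.N2=(alive,v0) N1.N3=(alive,v0)
Op 6: gossip N1<->N2 -> N1.N0=(suspect,v1) N1.N1=(alive,v0) N1.N2=(alive,v0) N1.N3=(alive,v0) | N2.N0=(suspect,v1) N2.N1=(alive,v0) N2.N2=(alive,v0) N2.N3=(alive,v0)
Op 7: N3 marks N3=dead -> (dead,v1)
Op 8: gossip N0<->N3 -> N0.N0=(suspect,v1) N0.N1=(alive,v0) N0.N2=(alive,v0) N0.N3=(dead,v1) | N3.N0=(suspect,v1) N3.N1=(alive,v0) N3.N2=(alive,v0) N3.N3=(dead,v1)
Op 9: N3 marks N0=dead -> (dead,v2)
Op 10: gossip N1<->N3 -> N1.N0=(dead,v2) N1.N1=(alive,v0) N1.N2=(alive,v0) N1.N3=(dead,v1) | N3.N0=(dead,v2) N3.N1=(alive,v0) N3.N2=(alive,v0) N3.N3=(dead,v1)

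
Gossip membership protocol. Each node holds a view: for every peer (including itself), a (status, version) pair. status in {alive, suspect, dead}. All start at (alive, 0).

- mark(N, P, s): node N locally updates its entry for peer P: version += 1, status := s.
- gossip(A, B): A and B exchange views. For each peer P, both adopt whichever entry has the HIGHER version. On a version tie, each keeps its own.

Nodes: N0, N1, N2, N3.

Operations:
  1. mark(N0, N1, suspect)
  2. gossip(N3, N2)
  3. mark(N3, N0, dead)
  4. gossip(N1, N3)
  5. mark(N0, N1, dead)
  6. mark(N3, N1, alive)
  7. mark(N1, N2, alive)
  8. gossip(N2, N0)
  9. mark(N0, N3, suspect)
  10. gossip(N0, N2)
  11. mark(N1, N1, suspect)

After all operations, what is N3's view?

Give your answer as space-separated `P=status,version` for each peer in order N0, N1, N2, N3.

Op 1: N0 marks N1=suspect -> (suspect,v1)
Op 2: gossip N3<->N2 -> N3.N0=(alive,v0) N3.N1=(alive,v0) N3.N2=(alive,v0) N3.N3=(alive,v0) | N2.N0=(alive,v0) N2.N1=(alive,v0) N2.N2=(alive,v0) N2.N3=(alive,v0)
Op 3: N3 marks N0=dead -> (dead,v1)
Op 4: gossip N1<->N3 -> N1.N0=(dead,v1) N1.N1=(alive,v0) N1.N2=(alive,v0) N1.N3=(alive,v0) | N3.N0=(dead,v1) N3.N1=(alive,v0) N3.N2=(alive,v0) N3.N3=(alive,v0)
Op 5: N0 marks N1=dead -> (dead,v2)
Op 6: N3 marks N1=alive -> (alive,v1)
Op 7: N1 marks N2=alive -> (alive,v1)
Op 8: gossip N2<->N0 -> N2.N0=(alive,v0) N2.N1=(dead,v2) N2.N2=(alive,v0) N2.N3=(alive,v0) | N0.N0=(alive,v0) N0.N1=(dead,v2) N0.N2=(alive,v0) N0.N3=(alive,v0)
Op 9: N0 marks N3=suspect -> (suspect,v1)
Op 10: gossip N0<->N2 -> N0.N0=(alive,v0) N0.N1=(dead,v2) N0.N2=(alive,v0) N0.N3=(suspect,v1) | N2.N0=(alive,v0) N2.N1=(dead,v2) N2.N2=(alive,v0) N2.N3=(suspect,v1)
Op 11: N1 marks N1=suspect -> (suspect,v1)

Answer: N0=dead,1 N1=alive,1 N2=alive,0 N3=alive,0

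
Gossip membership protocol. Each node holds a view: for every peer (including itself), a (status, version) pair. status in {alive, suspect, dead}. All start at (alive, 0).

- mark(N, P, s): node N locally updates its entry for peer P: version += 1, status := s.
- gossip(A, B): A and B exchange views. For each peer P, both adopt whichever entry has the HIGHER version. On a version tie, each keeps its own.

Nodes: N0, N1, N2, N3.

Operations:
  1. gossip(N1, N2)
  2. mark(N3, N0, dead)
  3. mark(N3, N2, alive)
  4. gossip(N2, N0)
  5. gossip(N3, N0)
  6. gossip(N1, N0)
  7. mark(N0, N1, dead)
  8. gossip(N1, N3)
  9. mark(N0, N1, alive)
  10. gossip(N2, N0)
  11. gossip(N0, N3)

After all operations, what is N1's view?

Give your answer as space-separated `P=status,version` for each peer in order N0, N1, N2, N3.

Op 1: gossip N1<->N2 -> N1.N0=(alive,v0) N1.N1=(alive,v0) N1.N2=(alive,v0) N1.N3=(alive,v0) | N2.N0=(alive,v0) N2.N1=(alive,v0) N2.N2=(alive,v0) N2.N3=(alive,v0)
Op 2: N3 marks N0=dead -> (dead,v1)
Op 3: N3 marks N2=alive -> (alive,v1)
Op 4: gossip N2<->N0 -> N2.N0=(alive,v0) N2.N1=(alive,v0) N2.N2=(alive,v0) N2.N3=(alive,v0) | N0.N0=(alive,v0) N0.N1=(alive,v0) N0.N2=(alive,v0) N0.N3=(alive,v0)
Op 5: gossip N3<->N0 -> N3.N0=(dead,v1) N3.N1=(alive,v0) N3.N2=(alive,v1) N3.N3=(alive,v0) | N0.N0=(dead,v1) N0.N1=(alive,v0) N0.N2=(alive,v1) N0.N3=(alive,v0)
Op 6: gossip N1<->N0 -> N1.N0=(dead,v1) N1.N1=(alive,v0) N1.N2=(alive,v1) N1.N3=(alive,v0) | N0.N0=(dead,v1) N0.N1=(alive,v0) N0.N2=(alive,v1) N0.N3=(alive,v0)
Op 7: N0 marks N1=dead -> (dead,v1)
Op 8: gossip N1<->N3 -> N1.N0=(dead,v1) N1.N1=(alive,v0) N1.N2=(alive,v1) N1.N3=(alive,v0) | N3.N0=(dead,v1) N3.N1=(alive,v0) N3.N2=(alive,v1) N3.N3=(alive,v0)
Op 9: N0 marks N1=alive -> (alive,v2)
Op 10: gossip N2<->N0 -> N2.N0=(dead,v1) N2.N1=(alive,v2) N2.N2=(alive,v1) N2.N3=(alive,v0) | N0.N0=(dead,v1) N0.N1=(alive,v2) N0.N2=(alive,v1) N0.N3=(alive,v0)
Op 11: gossip N0<->N3 -> N0.N0=(dead,v1) N0.N1=(alive,v2) N0.N2=(alive,v1) N0.N3=(alive,v0) | N3.N0=(dead,v1) N3.N1=(alive,v2) N3.N2=(alive,v1) N3.N3=(alive,v0)

Answer: N0=dead,1 N1=alive,0 N2=alive,1 N3=alive,0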